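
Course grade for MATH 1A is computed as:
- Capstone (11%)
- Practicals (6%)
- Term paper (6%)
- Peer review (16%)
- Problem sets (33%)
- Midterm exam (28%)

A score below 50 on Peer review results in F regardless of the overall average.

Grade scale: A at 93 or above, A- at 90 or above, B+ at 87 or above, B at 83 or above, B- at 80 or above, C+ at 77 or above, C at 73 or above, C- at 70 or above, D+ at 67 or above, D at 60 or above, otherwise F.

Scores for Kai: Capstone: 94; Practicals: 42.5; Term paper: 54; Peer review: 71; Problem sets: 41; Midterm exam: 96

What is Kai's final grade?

Peer review score 71 ≥ 50: minimum met.
Weighted total:
  Capstone 94 × 0.11 = 10.34
  Practicals 42.5 × 0.06 = 2.55
  Term paper 54 × 0.06 = 3.24
  Peer review 71 × 0.16 = 11.36
  Problem sets 41 × 0.33 = 13.53
  Midterm exam 96 × 0.28 = 26.88
Sum = 67.9
67.9 is ≥ 67 and < 70 → D+

D+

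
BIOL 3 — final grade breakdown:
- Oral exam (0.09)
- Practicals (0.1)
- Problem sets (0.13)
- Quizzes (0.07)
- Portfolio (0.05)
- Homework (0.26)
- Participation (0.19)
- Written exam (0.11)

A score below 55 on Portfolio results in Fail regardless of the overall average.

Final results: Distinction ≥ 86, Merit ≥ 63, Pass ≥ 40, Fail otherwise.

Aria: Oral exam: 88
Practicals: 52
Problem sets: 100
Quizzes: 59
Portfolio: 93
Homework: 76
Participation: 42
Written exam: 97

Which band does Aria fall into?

Portfolio score 93 ≥ 55: minimum met.
Weighted total:
  Oral exam 88 × 0.09 = 7.92
  Practicals 52 × 0.1 = 5.2
  Problem sets 100 × 0.13 = 13
  Quizzes 59 × 0.07 = 4.13
  Portfolio 93 × 0.05 = 4.65
  Homework 76 × 0.26 = 19.76
  Participation 42 × 0.19 = 7.98
  Written exam 97 × 0.11 = 10.67
Sum = 73.31
73.31 is ≥ 63 and < 86 → Merit

Merit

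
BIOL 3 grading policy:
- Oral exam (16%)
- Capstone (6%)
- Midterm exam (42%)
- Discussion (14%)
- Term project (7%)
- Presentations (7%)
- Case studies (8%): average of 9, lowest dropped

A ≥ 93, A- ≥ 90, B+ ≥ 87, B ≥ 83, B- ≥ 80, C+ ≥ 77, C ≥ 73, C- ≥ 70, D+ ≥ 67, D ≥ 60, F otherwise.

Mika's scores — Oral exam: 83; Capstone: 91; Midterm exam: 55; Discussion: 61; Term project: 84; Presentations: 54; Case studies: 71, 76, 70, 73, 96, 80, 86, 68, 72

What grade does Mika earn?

D

Case studies: drop 68 → average of remaining 8 = 624/8 = 78
Weighted total:
  Oral exam 83 × 0.16 = 13.28
  Capstone 91 × 0.06 = 5.46
  Midterm exam 55 × 0.42 = 23.1
  Discussion 61 × 0.14 = 8.54
  Term project 84 × 0.07 = 5.88
  Presentations 54 × 0.07 = 3.78
  Case studies 78 × 0.08 = 6.24
Sum = 66.28
66.28 is ≥ 60 and < 67 → D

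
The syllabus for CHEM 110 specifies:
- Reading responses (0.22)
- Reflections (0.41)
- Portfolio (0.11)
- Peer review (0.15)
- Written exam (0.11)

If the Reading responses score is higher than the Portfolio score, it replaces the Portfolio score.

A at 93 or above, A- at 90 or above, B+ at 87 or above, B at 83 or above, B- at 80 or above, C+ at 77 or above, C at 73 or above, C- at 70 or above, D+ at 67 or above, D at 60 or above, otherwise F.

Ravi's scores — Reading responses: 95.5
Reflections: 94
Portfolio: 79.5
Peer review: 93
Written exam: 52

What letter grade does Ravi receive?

B+

Reading responses (95.5) > Portfolio (79.5), so Portfolio counts as 95.5.
Weighted total:
  Reading responses 95.5 × 0.22 = 21.01
  Reflections 94 × 0.41 = 38.54
  Portfolio 95.5 × 0.11 = 10.505
  Peer review 93 × 0.15 = 13.95
  Written exam 52 × 0.11 = 5.72
Sum = 89.725
89.725 is ≥ 87 and < 90 → B+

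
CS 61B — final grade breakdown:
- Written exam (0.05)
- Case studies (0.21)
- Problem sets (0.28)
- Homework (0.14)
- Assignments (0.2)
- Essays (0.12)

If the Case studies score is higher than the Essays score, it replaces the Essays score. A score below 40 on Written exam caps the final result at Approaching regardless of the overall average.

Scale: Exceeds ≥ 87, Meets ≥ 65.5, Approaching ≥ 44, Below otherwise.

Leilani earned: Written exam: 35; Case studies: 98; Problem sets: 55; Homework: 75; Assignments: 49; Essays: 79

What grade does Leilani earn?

Case studies (98) > Essays (79), so Essays counts as 98.
Written exam score 35 < 40: minimum not met.
Weighted total:
  Written exam 35 × 0.05 = 1.75
  Case studies 98 × 0.21 = 20.58
  Problem sets 55 × 0.28 = 15.4
  Homework 75 × 0.14 = 10.5
  Assignments 49 × 0.2 = 9.8
  Essays 98 × 0.12 = 11.76
Sum = 69.79
69.79 would be Meets; cap at Approaching applies → Approaching.

Approaching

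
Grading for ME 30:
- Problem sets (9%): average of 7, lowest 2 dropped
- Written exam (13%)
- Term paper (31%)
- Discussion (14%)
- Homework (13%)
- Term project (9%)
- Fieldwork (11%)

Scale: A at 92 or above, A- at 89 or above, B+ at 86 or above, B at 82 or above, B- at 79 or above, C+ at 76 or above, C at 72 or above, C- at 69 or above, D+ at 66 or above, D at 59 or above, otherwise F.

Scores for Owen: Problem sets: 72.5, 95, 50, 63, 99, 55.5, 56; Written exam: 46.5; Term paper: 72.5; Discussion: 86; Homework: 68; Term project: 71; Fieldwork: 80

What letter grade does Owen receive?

Problem sets: drop 50, 55.5 → average of remaining 5 = 385.5/5 = 77.1
Weighted total:
  Problem sets 77.1 × 0.09 = 6.939
  Written exam 46.5 × 0.13 = 6.045
  Term paper 72.5 × 0.31 = 22.475
  Discussion 86 × 0.14 = 12.04
  Homework 68 × 0.13 = 8.84
  Term project 71 × 0.09 = 6.39
  Fieldwork 80 × 0.11 = 8.8
Sum = 71.529
71.529 is ≥ 69 and < 72 → C-

C-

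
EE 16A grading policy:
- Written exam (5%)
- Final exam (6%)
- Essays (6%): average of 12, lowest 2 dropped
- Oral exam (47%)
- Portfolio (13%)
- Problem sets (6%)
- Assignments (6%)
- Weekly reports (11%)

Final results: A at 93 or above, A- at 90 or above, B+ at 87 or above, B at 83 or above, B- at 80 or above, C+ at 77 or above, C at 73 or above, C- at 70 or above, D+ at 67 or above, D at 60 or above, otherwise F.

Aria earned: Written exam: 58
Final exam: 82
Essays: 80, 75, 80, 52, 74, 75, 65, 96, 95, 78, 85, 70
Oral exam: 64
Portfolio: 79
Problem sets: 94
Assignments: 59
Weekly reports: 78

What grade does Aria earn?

C-

Essays: drop 52, 65 → average of remaining 10 = 808/10 = 80.8
Weighted total:
  Written exam 58 × 0.05 = 2.9
  Final exam 82 × 0.06 = 4.92
  Essays 80.8 × 0.06 = 4.848
  Oral exam 64 × 0.47 = 30.08
  Portfolio 79 × 0.13 = 10.27
  Problem sets 94 × 0.06 = 5.64
  Assignments 59 × 0.06 = 3.54
  Weekly reports 78 × 0.11 = 8.58
Sum = 70.778
70.778 is ≥ 70 and < 73 → C-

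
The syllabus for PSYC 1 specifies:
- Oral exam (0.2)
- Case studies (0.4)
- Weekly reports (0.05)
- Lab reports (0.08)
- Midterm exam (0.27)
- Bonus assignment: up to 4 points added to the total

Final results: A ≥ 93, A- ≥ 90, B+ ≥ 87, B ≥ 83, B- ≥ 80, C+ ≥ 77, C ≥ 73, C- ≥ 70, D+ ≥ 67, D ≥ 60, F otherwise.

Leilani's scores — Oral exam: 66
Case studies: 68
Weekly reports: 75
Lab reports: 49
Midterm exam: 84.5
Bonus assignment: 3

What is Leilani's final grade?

Weighted total:
  Oral exam 66 × 0.2 = 13.2
  Case studies 68 × 0.4 = 27.2
  Weekly reports 75 × 0.05 = 3.75
  Lab reports 49 × 0.08 = 3.92
  Midterm exam 84.5 × 0.27 = 22.815
Sum = 70.885
Bonus assignment: 70.885 + 3 = 73.885
73.885 is ≥ 73 and < 77 → C

C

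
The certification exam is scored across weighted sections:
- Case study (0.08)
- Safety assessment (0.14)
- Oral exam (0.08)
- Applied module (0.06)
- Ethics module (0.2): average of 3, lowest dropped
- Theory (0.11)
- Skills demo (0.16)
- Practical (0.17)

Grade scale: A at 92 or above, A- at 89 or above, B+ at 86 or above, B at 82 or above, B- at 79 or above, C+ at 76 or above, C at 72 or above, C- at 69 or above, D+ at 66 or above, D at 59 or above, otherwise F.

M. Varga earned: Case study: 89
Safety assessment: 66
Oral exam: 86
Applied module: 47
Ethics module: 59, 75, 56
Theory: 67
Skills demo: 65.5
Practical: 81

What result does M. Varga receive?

Ethics module: drop 56 → average of remaining 2 = 134/2 = 67
Weighted total:
  Case study 89 × 0.08 = 7.12
  Safety assessment 66 × 0.14 = 9.24
  Oral exam 86 × 0.08 = 6.88
  Applied module 47 × 0.06 = 2.82
  Ethics module 67 × 0.2 = 13.4
  Theory 67 × 0.11 = 7.37
  Skills demo 65.5 × 0.16 = 10.48
  Practical 81 × 0.17 = 13.77
Sum = 71.08
71.08 is ≥ 69 and < 72 → C-

C-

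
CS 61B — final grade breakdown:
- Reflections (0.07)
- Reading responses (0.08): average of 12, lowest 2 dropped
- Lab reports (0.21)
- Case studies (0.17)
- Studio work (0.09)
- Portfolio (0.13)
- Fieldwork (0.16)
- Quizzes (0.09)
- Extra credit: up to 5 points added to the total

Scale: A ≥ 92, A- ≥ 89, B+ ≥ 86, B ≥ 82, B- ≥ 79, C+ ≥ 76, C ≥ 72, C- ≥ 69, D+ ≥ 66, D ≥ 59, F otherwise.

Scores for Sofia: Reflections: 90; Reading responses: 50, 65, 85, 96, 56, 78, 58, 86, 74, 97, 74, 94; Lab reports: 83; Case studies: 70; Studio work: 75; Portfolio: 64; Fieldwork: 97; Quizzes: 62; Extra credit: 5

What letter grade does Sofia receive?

B

Reading responses: drop 50, 56 → average of remaining 10 = 807/10 = 80.7
Weighted total:
  Reflections 90 × 0.07 = 6.3
  Reading responses 80.7 × 0.08 = 6.456
  Lab reports 83 × 0.21 = 17.43
  Case studies 70 × 0.17 = 11.9
  Studio work 75 × 0.09 = 6.75
  Portfolio 64 × 0.13 = 8.32
  Fieldwork 97 × 0.16 = 15.52
  Quizzes 62 × 0.09 = 5.58
Sum = 78.256
Extra credit: 78.256 + 5 = 83.256
83.256 is ≥ 82 and < 86 → B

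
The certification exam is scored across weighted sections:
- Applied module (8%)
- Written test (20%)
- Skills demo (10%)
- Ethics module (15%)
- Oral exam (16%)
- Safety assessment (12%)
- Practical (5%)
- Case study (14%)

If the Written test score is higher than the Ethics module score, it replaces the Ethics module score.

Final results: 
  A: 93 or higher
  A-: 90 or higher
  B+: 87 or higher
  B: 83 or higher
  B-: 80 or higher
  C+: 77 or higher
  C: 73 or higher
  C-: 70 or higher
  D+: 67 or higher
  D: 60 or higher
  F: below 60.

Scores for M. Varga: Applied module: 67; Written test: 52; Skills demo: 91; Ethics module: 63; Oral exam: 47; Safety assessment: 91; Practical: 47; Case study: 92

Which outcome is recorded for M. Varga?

Written test (52) ≤ Ethics module (63), so Ethics module stays at 63.
Weighted total:
  Applied module 67 × 0.08 = 5.36
  Written test 52 × 0.2 = 10.4
  Skills demo 91 × 0.1 = 9.1
  Ethics module 63 × 0.15 = 9.45
  Oral exam 47 × 0.16 = 7.52
  Safety assessment 91 × 0.12 = 10.92
  Practical 47 × 0.05 = 2.35
  Case study 92 × 0.14 = 12.88
Sum = 67.98
67.98 is ≥ 67 and < 70 → D+

D+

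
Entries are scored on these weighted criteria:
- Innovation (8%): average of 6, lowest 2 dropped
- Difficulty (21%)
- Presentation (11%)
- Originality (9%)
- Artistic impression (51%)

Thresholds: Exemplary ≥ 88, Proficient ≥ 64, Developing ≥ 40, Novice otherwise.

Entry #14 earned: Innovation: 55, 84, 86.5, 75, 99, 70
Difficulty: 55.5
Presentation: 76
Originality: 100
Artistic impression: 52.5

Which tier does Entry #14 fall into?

Developing

Innovation: drop 55, 70 → average of remaining 4 = 344.5/4 = 86.125
Weighted total:
  Innovation 86.125 × 0.08 = 6.89
  Difficulty 55.5 × 0.21 = 11.655
  Presentation 76 × 0.11 = 8.36
  Originality 100 × 0.09 = 9
  Artistic impression 52.5 × 0.51 = 26.775
Sum = 62.68
62.68 is ≥ 40 and < 64 → Developing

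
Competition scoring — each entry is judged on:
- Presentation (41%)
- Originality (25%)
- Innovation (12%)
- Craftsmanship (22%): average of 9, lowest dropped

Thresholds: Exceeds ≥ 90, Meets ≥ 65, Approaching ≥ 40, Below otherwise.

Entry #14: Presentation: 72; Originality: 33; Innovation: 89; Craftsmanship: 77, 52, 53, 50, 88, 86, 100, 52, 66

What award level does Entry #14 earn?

Craftsmanship: drop 50 → average of remaining 8 = 574/8 = 71.75
Weighted total:
  Presentation 72 × 0.41 = 29.52
  Originality 33 × 0.25 = 8.25
  Innovation 89 × 0.12 = 10.68
  Craftsmanship 71.75 × 0.22 = 15.785
Sum = 64.235
64.235 is ≥ 40 and < 65 → Approaching

Approaching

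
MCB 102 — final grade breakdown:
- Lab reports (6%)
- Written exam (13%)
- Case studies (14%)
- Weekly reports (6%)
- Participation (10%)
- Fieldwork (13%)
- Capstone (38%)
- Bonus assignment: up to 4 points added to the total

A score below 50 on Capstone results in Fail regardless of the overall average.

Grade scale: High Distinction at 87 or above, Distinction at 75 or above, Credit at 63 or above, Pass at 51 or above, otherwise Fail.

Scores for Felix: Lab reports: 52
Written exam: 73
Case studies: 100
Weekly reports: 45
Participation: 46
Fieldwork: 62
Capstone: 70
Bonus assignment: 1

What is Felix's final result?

Capstone score 70 ≥ 50: minimum met.
Weighted total:
  Lab reports 52 × 0.06 = 3.12
  Written exam 73 × 0.13 = 9.49
  Case studies 100 × 0.14 = 14
  Weekly reports 45 × 0.06 = 2.7
  Participation 46 × 0.1 = 4.6
  Fieldwork 62 × 0.13 = 8.06
  Capstone 70 × 0.38 = 26.6
Sum = 68.57
Bonus assignment: 68.57 + 1 = 69.57
69.57 is ≥ 63 and < 75 → Credit

Credit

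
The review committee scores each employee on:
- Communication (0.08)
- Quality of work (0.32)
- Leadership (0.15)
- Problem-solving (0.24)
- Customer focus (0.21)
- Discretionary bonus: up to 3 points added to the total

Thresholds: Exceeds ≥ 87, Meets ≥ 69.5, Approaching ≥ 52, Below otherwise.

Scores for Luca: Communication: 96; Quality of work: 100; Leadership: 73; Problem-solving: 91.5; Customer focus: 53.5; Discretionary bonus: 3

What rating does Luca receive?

Weighted total:
  Communication 96 × 0.08 = 7.68
  Quality of work 100 × 0.32 = 32
  Leadership 73 × 0.15 = 10.95
  Problem-solving 91.5 × 0.24 = 21.96
  Customer focus 53.5 × 0.21 = 11.235
Sum = 83.825
Discretionary bonus: 83.825 + 3 = 86.825
86.825 is ≥ 69.5 and < 87 → Meets

Meets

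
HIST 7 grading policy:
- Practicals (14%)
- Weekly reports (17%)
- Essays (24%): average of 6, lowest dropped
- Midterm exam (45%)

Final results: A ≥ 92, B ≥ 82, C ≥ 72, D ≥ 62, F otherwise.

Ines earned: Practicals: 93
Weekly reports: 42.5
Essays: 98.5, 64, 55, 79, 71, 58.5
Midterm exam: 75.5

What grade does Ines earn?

C

Essays: drop 55 → average of remaining 5 = 371/5 = 74.2
Weighted total:
  Practicals 93 × 0.14 = 13.02
  Weekly reports 42.5 × 0.17 = 7.225
  Essays 74.2 × 0.24 = 17.808
  Midterm exam 75.5 × 0.45 = 33.975
Sum = 72.028
72.028 is ≥ 72 and < 82 → C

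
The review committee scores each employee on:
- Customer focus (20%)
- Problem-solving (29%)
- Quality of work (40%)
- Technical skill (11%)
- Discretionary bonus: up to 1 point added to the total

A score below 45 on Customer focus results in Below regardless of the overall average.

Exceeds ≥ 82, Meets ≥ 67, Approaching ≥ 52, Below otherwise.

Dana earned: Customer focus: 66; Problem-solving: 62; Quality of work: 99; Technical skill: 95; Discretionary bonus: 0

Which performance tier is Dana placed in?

Meets

Customer focus score 66 ≥ 45: minimum met.
Weighted total:
  Customer focus 66 × 0.2 = 13.2
  Problem-solving 62 × 0.29 = 17.98
  Quality of work 99 × 0.4 = 39.6
  Technical skill 95 × 0.11 = 10.45
Sum = 81.23
Discretionary bonus: 81.23 + 0 = 81.23
81.23 is ≥ 67 and < 82 → Meets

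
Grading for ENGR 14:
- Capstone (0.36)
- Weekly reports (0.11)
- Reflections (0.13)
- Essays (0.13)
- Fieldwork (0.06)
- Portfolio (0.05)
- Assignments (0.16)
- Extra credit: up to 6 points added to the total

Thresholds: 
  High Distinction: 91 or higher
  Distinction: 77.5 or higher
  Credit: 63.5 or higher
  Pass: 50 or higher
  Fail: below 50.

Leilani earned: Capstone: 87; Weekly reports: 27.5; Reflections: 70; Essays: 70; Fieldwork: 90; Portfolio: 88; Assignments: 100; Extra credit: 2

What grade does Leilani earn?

Distinction

Weighted total:
  Capstone 87 × 0.36 = 31.32
  Weekly reports 27.5 × 0.11 = 3.025
  Reflections 70 × 0.13 = 9.1
  Essays 70 × 0.13 = 9.1
  Fieldwork 90 × 0.06 = 5.4
  Portfolio 88 × 0.05 = 4.4
  Assignments 100 × 0.16 = 16
Sum = 78.345
Extra credit: 78.345 + 2 = 80.345
80.345 is ≥ 77.5 and < 91 → Distinction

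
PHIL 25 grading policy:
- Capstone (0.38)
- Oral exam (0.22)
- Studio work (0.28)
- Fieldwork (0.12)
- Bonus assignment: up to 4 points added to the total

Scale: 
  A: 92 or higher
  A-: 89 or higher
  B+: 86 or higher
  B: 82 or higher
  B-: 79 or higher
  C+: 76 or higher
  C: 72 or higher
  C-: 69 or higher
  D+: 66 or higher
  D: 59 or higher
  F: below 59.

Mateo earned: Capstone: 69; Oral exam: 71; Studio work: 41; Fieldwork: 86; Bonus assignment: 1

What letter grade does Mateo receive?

Weighted total:
  Capstone 69 × 0.38 = 26.22
  Oral exam 71 × 0.22 = 15.62
  Studio work 41 × 0.28 = 11.48
  Fieldwork 86 × 0.12 = 10.32
Sum = 63.64
Bonus assignment: 63.64 + 1 = 64.64
64.64 is ≥ 59 and < 66 → D

D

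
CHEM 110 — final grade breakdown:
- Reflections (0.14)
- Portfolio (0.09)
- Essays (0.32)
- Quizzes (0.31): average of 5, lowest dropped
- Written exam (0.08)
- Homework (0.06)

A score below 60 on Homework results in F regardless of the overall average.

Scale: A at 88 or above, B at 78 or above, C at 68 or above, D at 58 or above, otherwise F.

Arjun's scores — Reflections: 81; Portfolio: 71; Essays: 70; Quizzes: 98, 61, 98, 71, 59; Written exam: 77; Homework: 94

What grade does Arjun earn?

C

Quizzes: drop 59 → average of remaining 4 = 328/4 = 82
Homework score 94 ≥ 60: minimum met.
Weighted total:
  Reflections 81 × 0.14 = 11.34
  Portfolio 71 × 0.09 = 6.39
  Essays 70 × 0.32 = 22.4
  Quizzes 82 × 0.31 = 25.42
  Written exam 77 × 0.08 = 6.16
  Homework 94 × 0.06 = 5.64
Sum = 77.35
77.35 is ≥ 68 and < 78 → C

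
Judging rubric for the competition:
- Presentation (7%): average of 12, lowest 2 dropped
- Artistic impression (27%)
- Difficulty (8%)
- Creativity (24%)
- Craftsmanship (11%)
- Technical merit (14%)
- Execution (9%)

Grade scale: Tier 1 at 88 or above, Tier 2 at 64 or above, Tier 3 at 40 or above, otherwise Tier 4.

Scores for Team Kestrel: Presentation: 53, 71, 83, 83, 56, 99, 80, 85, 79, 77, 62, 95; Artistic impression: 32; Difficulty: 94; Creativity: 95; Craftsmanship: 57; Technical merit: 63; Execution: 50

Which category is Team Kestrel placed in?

Tier 2

Presentation: drop 53, 56 → average of remaining 10 = 814/10 = 81.4
Weighted total:
  Presentation 81.4 × 0.07 = 5.698
  Artistic impression 32 × 0.27 = 8.64
  Difficulty 94 × 0.08 = 7.52
  Creativity 95 × 0.24 = 22.8
  Craftsmanship 57 × 0.11 = 6.27
  Technical merit 63 × 0.14 = 8.82
  Execution 50 × 0.09 = 4.5
Sum = 64.248
64.248 is ≥ 64 and < 88 → Tier 2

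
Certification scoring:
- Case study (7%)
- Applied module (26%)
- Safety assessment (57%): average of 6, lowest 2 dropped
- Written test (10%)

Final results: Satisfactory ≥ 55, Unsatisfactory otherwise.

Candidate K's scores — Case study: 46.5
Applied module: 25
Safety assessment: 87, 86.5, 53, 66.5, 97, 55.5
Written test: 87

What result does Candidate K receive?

Satisfactory

Safety assessment: drop 53, 55.5 → average of remaining 4 = 337/4 = 84.25
Weighted total:
  Case study 46.5 × 0.07 = 3.255
  Applied module 25 × 0.26 = 6.5
  Safety assessment 84.25 × 0.57 = 48.0225
  Written test 87 × 0.1 = 8.7
Sum = 66.4775
66.4775 ≥ 55 → Satisfactory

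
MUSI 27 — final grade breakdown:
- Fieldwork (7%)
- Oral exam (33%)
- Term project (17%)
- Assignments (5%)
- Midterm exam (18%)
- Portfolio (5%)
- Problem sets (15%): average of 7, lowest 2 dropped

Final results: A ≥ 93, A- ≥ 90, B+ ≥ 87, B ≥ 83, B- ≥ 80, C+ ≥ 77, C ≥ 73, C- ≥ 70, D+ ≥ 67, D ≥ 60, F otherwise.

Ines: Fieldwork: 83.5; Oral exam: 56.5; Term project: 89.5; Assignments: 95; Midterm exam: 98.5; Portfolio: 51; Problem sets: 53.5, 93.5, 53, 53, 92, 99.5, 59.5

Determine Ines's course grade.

C

Problem sets: drop 53, 53 → average of remaining 5 = 398/5 = 79.6
Weighted total:
  Fieldwork 83.5 × 0.07 = 5.845
  Oral exam 56.5 × 0.33 = 18.645
  Term project 89.5 × 0.17 = 15.215
  Assignments 95 × 0.05 = 4.75
  Midterm exam 98.5 × 0.18 = 17.73
  Portfolio 51 × 0.05 = 2.55
  Problem sets 79.6 × 0.15 = 11.94
Sum = 76.675
76.675 is ≥ 73 and < 77 → C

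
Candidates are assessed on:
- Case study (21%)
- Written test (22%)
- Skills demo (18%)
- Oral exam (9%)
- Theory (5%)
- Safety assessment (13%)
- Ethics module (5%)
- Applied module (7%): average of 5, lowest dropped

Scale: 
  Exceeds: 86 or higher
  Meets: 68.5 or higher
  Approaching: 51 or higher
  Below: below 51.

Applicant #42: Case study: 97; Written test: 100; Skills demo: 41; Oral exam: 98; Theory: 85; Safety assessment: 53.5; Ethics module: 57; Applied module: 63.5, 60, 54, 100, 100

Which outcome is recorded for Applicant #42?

Meets

Applied module: drop 54 → average of remaining 4 = 323.5/4 = 80.875
Weighted total:
  Case study 97 × 0.21 = 20.37
  Written test 100 × 0.22 = 22
  Skills demo 41 × 0.18 = 7.38
  Oral exam 98 × 0.09 = 8.82
  Theory 85 × 0.05 = 4.25
  Safety assessment 53.5 × 0.13 = 6.955
  Ethics module 57 × 0.05 = 2.85
  Applied module 80.875 × 0.07 = 5.66125
Sum = 78.28625
78.28625 is ≥ 68.5 and < 86 → Meets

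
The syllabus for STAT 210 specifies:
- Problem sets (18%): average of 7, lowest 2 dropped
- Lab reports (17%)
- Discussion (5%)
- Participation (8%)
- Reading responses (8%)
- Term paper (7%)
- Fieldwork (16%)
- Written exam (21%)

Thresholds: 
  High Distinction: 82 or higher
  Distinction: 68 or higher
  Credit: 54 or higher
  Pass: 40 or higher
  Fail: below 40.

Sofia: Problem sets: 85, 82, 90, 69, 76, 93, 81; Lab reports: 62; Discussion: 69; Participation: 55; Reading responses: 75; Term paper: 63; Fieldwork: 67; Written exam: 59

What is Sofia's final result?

Problem sets: drop 69, 76 → average of remaining 5 = 431/5 = 86.2
Weighted total:
  Problem sets 86.2 × 0.18 = 15.516
  Lab reports 62 × 0.17 = 10.54
  Discussion 69 × 0.05 = 3.45
  Participation 55 × 0.08 = 4.4
  Reading responses 75 × 0.08 = 6
  Term paper 63 × 0.07 = 4.41
  Fieldwork 67 × 0.16 = 10.72
  Written exam 59 × 0.21 = 12.39
Sum = 67.426
67.426 is ≥ 54 and < 68 → Credit

Credit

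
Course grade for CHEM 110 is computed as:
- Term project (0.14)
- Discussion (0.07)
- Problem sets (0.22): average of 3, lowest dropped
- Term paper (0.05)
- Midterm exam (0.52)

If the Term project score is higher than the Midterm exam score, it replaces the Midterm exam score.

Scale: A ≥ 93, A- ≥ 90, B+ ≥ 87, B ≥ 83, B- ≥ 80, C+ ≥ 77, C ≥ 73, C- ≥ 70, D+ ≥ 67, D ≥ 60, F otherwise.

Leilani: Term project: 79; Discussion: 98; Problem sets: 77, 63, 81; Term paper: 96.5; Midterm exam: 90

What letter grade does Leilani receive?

B

Problem sets: drop 63 → average of remaining 2 = 158/2 = 79
Term project (79) ≤ Midterm exam (90), so Midterm exam stays at 90.
Weighted total:
  Term project 79 × 0.14 = 11.06
  Discussion 98 × 0.07 = 6.86
  Problem sets 79 × 0.22 = 17.38
  Term paper 96.5 × 0.05 = 4.825
  Midterm exam 90 × 0.52 = 46.8
Sum = 86.925
86.925 is ≥ 83 and < 87 → B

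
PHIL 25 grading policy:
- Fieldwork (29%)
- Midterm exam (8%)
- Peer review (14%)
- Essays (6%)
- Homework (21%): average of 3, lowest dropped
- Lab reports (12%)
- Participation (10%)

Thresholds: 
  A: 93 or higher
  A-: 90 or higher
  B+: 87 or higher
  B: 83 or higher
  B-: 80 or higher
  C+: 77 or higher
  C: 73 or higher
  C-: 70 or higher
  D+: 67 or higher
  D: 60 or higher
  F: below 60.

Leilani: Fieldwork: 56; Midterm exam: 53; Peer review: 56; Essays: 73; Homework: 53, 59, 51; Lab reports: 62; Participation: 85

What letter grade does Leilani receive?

D

Homework: drop 51 → average of remaining 2 = 112/2 = 56
Weighted total:
  Fieldwork 56 × 0.29 = 16.24
  Midterm exam 53 × 0.08 = 4.24
  Peer review 56 × 0.14 = 7.84
  Essays 73 × 0.06 = 4.38
  Homework 56 × 0.21 = 11.76
  Lab reports 62 × 0.12 = 7.44
  Participation 85 × 0.1 = 8.5
Sum = 60.4
60.4 is ≥ 60 and < 67 → D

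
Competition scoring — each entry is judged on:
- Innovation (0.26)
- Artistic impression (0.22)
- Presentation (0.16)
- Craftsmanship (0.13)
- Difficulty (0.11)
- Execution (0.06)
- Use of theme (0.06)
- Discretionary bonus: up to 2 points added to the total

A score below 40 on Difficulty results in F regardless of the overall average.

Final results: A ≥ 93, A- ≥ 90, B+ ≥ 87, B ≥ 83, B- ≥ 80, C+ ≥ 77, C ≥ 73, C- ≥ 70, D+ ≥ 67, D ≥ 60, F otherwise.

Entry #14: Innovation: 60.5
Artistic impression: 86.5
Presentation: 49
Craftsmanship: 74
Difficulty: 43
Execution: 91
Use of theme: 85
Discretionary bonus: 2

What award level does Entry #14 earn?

D+

Difficulty score 43 ≥ 40: minimum met.
Weighted total:
  Innovation 60.5 × 0.26 = 15.73
  Artistic impression 86.5 × 0.22 = 19.03
  Presentation 49 × 0.16 = 7.84
  Craftsmanship 74 × 0.13 = 9.62
  Difficulty 43 × 0.11 = 4.73
  Execution 91 × 0.06 = 5.46
  Use of theme 85 × 0.06 = 5.1
Sum = 67.51
Discretionary bonus: 67.51 + 2 = 69.51
69.51 is ≥ 67 and < 70 → D+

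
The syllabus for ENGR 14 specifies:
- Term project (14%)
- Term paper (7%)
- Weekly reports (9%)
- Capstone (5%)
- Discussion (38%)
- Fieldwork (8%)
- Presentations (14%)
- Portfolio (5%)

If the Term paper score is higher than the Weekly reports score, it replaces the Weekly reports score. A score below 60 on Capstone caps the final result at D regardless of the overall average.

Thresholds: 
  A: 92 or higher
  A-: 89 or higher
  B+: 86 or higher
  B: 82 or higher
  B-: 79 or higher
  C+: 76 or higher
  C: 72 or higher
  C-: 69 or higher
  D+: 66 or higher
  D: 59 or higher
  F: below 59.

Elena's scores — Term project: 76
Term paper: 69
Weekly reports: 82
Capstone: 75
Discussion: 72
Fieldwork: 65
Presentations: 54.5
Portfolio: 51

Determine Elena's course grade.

Term paper (69) ≤ Weekly reports (82), so Weekly reports stays at 82.
Capstone score 75 ≥ 60: minimum met.
Weighted total:
  Term project 76 × 0.14 = 10.64
  Term paper 69 × 0.07 = 4.83
  Weekly reports 82 × 0.09 = 7.38
  Capstone 75 × 0.05 = 3.75
  Discussion 72 × 0.38 = 27.36
  Fieldwork 65 × 0.08 = 5.2
  Presentations 54.5 × 0.14 = 7.63
  Portfolio 51 × 0.05 = 2.55
Sum = 69.34
69.34 is ≥ 69 and < 72 → C-

C-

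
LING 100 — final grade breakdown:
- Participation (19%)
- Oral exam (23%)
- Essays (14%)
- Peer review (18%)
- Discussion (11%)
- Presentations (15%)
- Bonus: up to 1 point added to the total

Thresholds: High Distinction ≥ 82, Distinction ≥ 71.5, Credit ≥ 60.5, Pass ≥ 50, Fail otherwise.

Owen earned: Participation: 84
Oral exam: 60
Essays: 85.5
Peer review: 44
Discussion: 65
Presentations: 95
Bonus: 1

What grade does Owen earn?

Distinction

Weighted total:
  Participation 84 × 0.19 = 15.96
  Oral exam 60 × 0.23 = 13.8
  Essays 85.5 × 0.14 = 11.97
  Peer review 44 × 0.18 = 7.92
  Discussion 65 × 0.11 = 7.15
  Presentations 95 × 0.15 = 14.25
Sum = 71.05
Bonus: 71.05 + 1 = 72.05
72.05 is ≥ 71.5 and < 82 → Distinction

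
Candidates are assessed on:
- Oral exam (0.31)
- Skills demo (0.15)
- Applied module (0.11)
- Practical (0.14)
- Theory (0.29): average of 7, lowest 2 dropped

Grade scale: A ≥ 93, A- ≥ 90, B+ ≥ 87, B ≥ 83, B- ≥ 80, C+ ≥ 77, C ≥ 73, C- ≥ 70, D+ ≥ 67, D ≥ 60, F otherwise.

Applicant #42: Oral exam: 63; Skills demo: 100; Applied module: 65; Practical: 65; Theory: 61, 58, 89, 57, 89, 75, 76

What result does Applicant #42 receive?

C

Theory: drop 57, 58 → average of remaining 5 = 390/5 = 78
Weighted total:
  Oral exam 63 × 0.31 = 19.53
  Skills demo 100 × 0.15 = 15
  Applied module 65 × 0.11 = 7.15
  Practical 65 × 0.14 = 9.1
  Theory 78 × 0.29 = 22.62
Sum = 73.4
73.4 is ≥ 73 and < 77 → C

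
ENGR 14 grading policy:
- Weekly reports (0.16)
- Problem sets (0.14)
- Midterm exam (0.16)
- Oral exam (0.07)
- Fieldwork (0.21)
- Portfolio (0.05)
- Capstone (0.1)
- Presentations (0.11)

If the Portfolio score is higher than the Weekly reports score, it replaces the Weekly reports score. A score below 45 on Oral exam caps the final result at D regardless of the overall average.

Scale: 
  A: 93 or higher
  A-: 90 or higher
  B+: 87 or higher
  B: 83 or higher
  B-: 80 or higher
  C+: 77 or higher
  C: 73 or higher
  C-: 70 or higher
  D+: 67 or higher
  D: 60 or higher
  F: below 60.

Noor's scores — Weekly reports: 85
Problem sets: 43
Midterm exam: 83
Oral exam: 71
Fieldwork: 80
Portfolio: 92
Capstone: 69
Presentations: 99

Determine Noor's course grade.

Portfolio (92) > Weekly reports (85), so Weekly reports counts as 92.
Oral exam score 71 ≥ 45: minimum met.
Weighted total:
  Weekly reports 92 × 0.16 = 14.72
  Problem sets 43 × 0.14 = 6.02
  Midterm exam 83 × 0.16 = 13.28
  Oral exam 71 × 0.07 = 4.97
  Fieldwork 80 × 0.21 = 16.8
  Portfolio 92 × 0.05 = 4.6
  Capstone 69 × 0.1 = 6.9
  Presentations 99 × 0.11 = 10.89
Sum = 78.18
78.18 is ≥ 77 and < 80 → C+

C+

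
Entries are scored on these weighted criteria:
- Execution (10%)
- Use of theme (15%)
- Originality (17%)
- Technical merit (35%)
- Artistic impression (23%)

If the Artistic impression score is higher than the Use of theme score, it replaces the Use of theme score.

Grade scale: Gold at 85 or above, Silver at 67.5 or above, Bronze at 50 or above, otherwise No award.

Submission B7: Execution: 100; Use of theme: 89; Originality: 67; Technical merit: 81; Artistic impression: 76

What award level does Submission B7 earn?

Artistic impression (76) ≤ Use of theme (89), so Use of theme stays at 89.
Weighted total:
  Execution 100 × 0.1 = 10
  Use of theme 89 × 0.15 = 13.35
  Originality 67 × 0.17 = 11.39
  Technical merit 81 × 0.35 = 28.35
  Artistic impression 76 × 0.23 = 17.48
Sum = 80.57
80.57 is ≥ 67.5 and < 85 → Silver

Silver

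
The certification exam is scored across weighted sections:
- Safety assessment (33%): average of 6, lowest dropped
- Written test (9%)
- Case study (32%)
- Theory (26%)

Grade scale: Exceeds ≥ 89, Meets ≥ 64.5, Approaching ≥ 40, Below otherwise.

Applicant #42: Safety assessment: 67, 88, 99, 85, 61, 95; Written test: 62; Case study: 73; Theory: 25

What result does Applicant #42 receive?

Safety assessment: drop 61 → average of remaining 5 = 434/5 = 86.8
Weighted total:
  Safety assessment 86.8 × 0.33 = 28.644
  Written test 62 × 0.09 = 5.58
  Case study 73 × 0.32 = 23.36
  Theory 25 × 0.26 = 6.5
Sum = 64.084
64.084 is ≥ 40 and < 64.5 → Approaching

Approaching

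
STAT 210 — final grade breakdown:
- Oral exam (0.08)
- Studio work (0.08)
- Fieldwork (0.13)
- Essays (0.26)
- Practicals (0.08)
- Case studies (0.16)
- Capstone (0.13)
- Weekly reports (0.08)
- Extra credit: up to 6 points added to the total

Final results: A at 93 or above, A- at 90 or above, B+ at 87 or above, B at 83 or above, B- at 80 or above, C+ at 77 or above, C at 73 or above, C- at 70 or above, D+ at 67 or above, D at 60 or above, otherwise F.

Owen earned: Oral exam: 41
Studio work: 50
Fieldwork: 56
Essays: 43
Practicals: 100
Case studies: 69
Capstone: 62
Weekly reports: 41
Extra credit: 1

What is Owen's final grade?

Weighted total:
  Oral exam 41 × 0.08 = 3.28
  Studio work 50 × 0.08 = 4
  Fieldwork 56 × 0.13 = 7.28
  Essays 43 × 0.26 = 11.18
  Practicals 100 × 0.08 = 8
  Case studies 69 × 0.16 = 11.04
  Capstone 62 × 0.13 = 8.06
  Weekly reports 41 × 0.08 = 3.28
Sum = 56.12
Extra credit: 56.12 + 1 = 57.12
57.12 < 60 → F

F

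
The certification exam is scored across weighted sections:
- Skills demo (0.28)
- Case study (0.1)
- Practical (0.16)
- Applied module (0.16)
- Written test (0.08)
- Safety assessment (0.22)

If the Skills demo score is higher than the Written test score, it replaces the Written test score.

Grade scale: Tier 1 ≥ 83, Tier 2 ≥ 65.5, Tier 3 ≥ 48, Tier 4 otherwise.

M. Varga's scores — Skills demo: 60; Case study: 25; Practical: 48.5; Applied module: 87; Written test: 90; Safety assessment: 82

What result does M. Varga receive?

Skills demo (60) ≤ Written test (90), so Written test stays at 90.
Weighted total:
  Skills demo 60 × 0.28 = 16.8
  Case study 25 × 0.1 = 2.5
  Practical 48.5 × 0.16 = 7.76
  Applied module 87 × 0.16 = 13.92
  Written test 90 × 0.08 = 7.2
  Safety assessment 82 × 0.22 = 18.04
Sum = 66.22
66.22 is ≥ 65.5 and < 83 → Tier 2

Tier 2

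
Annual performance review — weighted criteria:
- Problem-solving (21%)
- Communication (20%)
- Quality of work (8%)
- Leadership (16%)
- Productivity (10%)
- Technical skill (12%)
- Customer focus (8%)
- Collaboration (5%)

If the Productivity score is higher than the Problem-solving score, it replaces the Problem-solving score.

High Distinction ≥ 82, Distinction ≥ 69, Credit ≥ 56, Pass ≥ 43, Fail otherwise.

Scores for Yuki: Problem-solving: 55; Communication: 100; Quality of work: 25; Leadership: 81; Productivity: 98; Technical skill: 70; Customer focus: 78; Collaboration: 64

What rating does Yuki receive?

Productivity (98) > Problem-solving (55), so Problem-solving counts as 98.
Weighted total:
  Problem-solving 98 × 0.21 = 20.58
  Communication 100 × 0.2 = 20
  Quality of work 25 × 0.08 = 2
  Leadership 81 × 0.16 = 12.96
  Productivity 98 × 0.1 = 9.8
  Technical skill 70 × 0.12 = 8.4
  Customer focus 78 × 0.08 = 6.24
  Collaboration 64 × 0.05 = 3.2
Sum = 83.18
83.18 ≥ 82 → High Distinction

High Distinction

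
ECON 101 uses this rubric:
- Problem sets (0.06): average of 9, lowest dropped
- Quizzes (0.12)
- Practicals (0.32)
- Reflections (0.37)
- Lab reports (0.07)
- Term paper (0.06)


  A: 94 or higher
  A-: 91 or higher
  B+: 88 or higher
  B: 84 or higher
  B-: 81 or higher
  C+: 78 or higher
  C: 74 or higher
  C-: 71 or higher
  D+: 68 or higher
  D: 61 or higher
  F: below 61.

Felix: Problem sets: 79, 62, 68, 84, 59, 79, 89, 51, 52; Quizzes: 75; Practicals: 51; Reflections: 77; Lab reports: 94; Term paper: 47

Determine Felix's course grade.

Problem sets: drop 51 → average of remaining 8 = 572/8 = 71.5
Weighted total:
  Problem sets 71.5 × 0.06 = 4.29
  Quizzes 75 × 0.12 = 9
  Practicals 51 × 0.32 = 16.32
  Reflections 77 × 0.37 = 28.49
  Lab reports 94 × 0.07 = 6.58
  Term paper 47 × 0.06 = 2.82
Sum = 67.5
67.5 is ≥ 61 and < 68 → D

D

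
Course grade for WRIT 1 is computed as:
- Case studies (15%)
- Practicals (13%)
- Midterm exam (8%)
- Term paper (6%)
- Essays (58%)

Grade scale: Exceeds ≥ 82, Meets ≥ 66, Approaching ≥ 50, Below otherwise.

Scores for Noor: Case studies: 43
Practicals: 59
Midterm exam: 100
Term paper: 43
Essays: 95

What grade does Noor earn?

Meets

Weighted total:
  Case studies 43 × 0.15 = 6.45
  Practicals 59 × 0.13 = 7.67
  Midterm exam 100 × 0.08 = 8
  Term paper 43 × 0.06 = 2.58
  Essays 95 × 0.58 = 55.1
Sum = 79.8
79.8 is ≥ 66 and < 82 → Meets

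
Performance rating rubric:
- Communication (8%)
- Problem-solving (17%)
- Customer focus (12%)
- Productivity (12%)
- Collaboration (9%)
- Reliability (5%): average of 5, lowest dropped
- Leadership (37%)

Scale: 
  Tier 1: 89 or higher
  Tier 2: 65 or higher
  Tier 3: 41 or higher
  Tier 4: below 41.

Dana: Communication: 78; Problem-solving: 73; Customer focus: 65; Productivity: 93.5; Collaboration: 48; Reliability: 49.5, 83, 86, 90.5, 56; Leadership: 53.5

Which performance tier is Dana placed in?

Tier 2

Reliability: drop 49.5 → average of remaining 4 = 315.5/4 = 78.875
Weighted total:
  Communication 78 × 0.08 = 6.24
  Problem-solving 73 × 0.17 = 12.41
  Customer focus 65 × 0.12 = 7.8
  Productivity 93.5 × 0.12 = 11.22
  Collaboration 48 × 0.09 = 4.32
  Reliability 78.875 × 0.05 = 3.94375
  Leadership 53.5 × 0.37 = 19.795
Sum = 65.72875
65.72875 is ≥ 65 and < 89 → Tier 2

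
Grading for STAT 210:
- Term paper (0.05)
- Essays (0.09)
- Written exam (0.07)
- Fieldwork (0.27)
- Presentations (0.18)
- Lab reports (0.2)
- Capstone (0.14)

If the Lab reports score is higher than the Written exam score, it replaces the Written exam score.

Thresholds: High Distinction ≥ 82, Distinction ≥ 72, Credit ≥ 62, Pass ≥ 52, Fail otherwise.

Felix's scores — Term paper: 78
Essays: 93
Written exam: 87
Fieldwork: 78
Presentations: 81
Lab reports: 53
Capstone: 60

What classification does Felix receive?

Distinction

Lab reports (53) ≤ Written exam (87), so Written exam stays at 87.
Weighted total:
  Term paper 78 × 0.05 = 3.9
  Essays 93 × 0.09 = 8.37
  Written exam 87 × 0.07 = 6.09
  Fieldwork 78 × 0.27 = 21.06
  Presentations 81 × 0.18 = 14.58
  Lab reports 53 × 0.2 = 10.6
  Capstone 60 × 0.14 = 8.4
Sum = 73
73 is ≥ 72 and < 82 → Distinction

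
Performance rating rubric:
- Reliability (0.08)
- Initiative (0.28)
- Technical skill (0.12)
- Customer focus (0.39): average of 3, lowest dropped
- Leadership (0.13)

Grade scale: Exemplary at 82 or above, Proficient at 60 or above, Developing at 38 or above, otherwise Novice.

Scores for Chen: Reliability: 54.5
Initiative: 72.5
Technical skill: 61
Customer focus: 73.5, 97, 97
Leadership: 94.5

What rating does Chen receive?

Customer focus: drop 73.5 → average of remaining 2 = 194/2 = 97
Weighted total:
  Reliability 54.5 × 0.08 = 4.36
  Initiative 72.5 × 0.28 = 20.3
  Technical skill 61 × 0.12 = 7.32
  Customer focus 97 × 0.39 = 37.83
  Leadership 94.5 × 0.13 = 12.285
Sum = 82.095
82.095 ≥ 82 → Exemplary

Exemplary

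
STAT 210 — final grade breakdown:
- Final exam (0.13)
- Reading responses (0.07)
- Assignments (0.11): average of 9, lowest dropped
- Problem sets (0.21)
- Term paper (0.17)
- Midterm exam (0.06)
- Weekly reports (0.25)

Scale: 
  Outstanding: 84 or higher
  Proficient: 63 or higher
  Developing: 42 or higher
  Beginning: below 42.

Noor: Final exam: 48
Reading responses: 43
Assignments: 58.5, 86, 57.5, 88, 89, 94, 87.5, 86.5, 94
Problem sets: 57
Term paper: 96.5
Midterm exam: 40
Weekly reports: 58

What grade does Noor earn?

Assignments: drop 57.5 → average of remaining 8 = 683.5/8 = 85.4375
Weighted total:
  Final exam 48 × 0.13 = 6.24
  Reading responses 43 × 0.07 = 3.01
  Assignments 85.4375 × 0.11 = 9.398125
  Problem sets 57 × 0.21 = 11.97
  Term paper 96.5 × 0.17 = 16.405
  Midterm exam 40 × 0.06 = 2.4
  Weekly reports 58 × 0.25 = 14.5
Sum = 63.923125
63.923125 is ≥ 63 and < 84 → Proficient

Proficient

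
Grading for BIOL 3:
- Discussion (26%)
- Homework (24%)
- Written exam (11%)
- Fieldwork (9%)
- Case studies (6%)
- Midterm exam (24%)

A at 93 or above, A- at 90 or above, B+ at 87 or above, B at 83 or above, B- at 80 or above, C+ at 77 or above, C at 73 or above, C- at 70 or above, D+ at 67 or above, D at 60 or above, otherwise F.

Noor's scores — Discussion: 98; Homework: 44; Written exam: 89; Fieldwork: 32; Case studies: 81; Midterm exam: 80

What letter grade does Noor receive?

C-

Weighted total:
  Discussion 98 × 0.26 = 25.48
  Homework 44 × 0.24 = 10.56
  Written exam 89 × 0.11 = 9.79
  Fieldwork 32 × 0.09 = 2.88
  Case studies 81 × 0.06 = 4.86
  Midterm exam 80 × 0.24 = 19.2
Sum = 72.77
72.77 is ≥ 70 and < 73 → C-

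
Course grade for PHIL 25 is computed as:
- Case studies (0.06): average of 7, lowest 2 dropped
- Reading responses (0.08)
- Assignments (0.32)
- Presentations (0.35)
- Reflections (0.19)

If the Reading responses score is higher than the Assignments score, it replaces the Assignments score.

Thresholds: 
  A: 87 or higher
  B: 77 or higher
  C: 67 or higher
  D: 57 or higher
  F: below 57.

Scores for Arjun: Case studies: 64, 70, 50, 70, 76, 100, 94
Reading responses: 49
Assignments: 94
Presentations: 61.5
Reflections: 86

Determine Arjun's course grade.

Case studies: drop 50, 64 → average of remaining 5 = 410/5 = 82
Reading responses (49) ≤ Assignments (94), so Assignments stays at 94.
Weighted total:
  Case studies 82 × 0.06 = 4.92
  Reading responses 49 × 0.08 = 3.92
  Assignments 94 × 0.32 = 30.08
  Presentations 61.5 × 0.35 = 21.525
  Reflections 86 × 0.19 = 16.34
Sum = 76.785
76.785 is ≥ 67 and < 77 → C

C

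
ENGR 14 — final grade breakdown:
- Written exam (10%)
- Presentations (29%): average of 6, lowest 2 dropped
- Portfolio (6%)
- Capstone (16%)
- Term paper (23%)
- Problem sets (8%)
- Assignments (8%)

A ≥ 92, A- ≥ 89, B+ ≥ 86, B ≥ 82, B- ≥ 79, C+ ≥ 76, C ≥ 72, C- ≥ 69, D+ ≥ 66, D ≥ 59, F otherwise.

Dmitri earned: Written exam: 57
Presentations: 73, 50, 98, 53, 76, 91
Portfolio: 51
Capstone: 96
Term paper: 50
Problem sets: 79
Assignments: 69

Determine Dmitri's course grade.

C-

Presentations: drop 50, 53 → average of remaining 4 = 338/4 = 84.5
Weighted total:
  Written exam 57 × 0.1 = 5.7
  Presentations 84.5 × 0.29 = 24.505
  Portfolio 51 × 0.06 = 3.06
  Capstone 96 × 0.16 = 15.36
  Term paper 50 × 0.23 = 11.5
  Problem sets 79 × 0.08 = 6.32
  Assignments 69 × 0.08 = 5.52
Sum = 71.965
71.965 is ≥ 69 and < 72 → C-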